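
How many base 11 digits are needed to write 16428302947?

16428302947 in base 11 is 6A70392181, which has 10 digits.

10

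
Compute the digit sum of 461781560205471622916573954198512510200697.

172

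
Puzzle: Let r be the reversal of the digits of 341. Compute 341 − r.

Reverse of 341 is 143.
341 − 143 = 198

198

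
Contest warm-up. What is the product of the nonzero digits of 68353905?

6×8×3×5×3×9×5 = 97200

97200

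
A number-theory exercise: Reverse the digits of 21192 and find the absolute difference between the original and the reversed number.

Reverse of 21192 is 29112.
|21192 − 29112| = 7920

7920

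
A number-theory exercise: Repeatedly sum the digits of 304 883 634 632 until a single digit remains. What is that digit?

5

3+0+4+8+8+3+6+3+4+6+3+2 = 50
5+0 = 5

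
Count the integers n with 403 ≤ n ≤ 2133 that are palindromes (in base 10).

The integers in [403, 2133] that are palindromes (in base 10): 404, 414, 424, 434, 444, 454, …, 2002, 2112.
72 qualify.

72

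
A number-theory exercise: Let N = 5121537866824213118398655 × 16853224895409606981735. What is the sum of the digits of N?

5121537866824213118398655 × 16853224895409606981735 = 86314429479944840783253171305759890271033566425
Sum of its 47 digits: 213.

213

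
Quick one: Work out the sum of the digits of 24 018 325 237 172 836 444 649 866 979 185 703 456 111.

182

2+4+0+1+8+3+2+5+2+3+7+1+7+2+8+3+6+4+4+4+6+4+9+8+6+6+9+7+9+1+8+5+7+0+3+4+5+6+1+1+1 = 182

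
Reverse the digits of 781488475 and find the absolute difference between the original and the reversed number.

Reverse of 781488475 is 574884187.
|781488475 − 574884187| = 206604288

206604288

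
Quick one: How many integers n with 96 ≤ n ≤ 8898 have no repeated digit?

4627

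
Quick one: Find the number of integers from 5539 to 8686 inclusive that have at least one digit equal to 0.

The integers in [5539, 8686] that have at least one digit equal to 0: 5540, 5550, 5560, 5570, 5580, 5590, …, 8670, 8680.
837 qualify.

837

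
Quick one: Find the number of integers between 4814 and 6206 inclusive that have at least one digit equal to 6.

515

The integers in [4814, 6206] that have at least one digit equal to 6: 4816, 4826, 4836, 4846, 4856, 4860, …, 6205, 6206.
515 qualify.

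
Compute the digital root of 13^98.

7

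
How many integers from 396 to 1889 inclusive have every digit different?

876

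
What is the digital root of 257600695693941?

2+5+7+6+0+0+6+9+5+6+9+3+9+4+1 = 72
7+2 = 9

9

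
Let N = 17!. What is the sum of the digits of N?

17! = 355687428096000
Sum of its 15 digits: 63.

63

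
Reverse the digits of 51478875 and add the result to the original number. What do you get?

109366290

Reverse of 51478875 is 57887415.
51478875 + 57887415 = 109366290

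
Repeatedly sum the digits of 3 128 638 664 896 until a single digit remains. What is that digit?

3+1+2+8+6+3+8+6+6+4+8+9+6 = 70
7+0 = 7
(Equivalently, 3 128 638 664 896 mod 9 = 7.)

7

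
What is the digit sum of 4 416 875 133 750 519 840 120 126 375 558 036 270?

144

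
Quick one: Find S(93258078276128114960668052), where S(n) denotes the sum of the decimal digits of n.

116

9+3+2+5+8+0+7+8+2+7+6+1+2+8+1+1+4+9+6+0+6+6+8+0+5+2 = 116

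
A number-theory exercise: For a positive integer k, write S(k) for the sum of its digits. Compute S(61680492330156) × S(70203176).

1404

S(61680492330156) = 6+1+6+8+0+4+9+2+3+3+0+1+5+6 = 54.
S(70203176) = 7+0+2+0+3+1+7+6 = 26.
54 · 26 = 1404.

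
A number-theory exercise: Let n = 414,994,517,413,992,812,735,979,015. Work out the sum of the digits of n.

129

4+1+4+9+9+4+5+1+7+4+1+3+9+9+2+8+1+2+7+3+5+9+7+9+0+1+5 = 129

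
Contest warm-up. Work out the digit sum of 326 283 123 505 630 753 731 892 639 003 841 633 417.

152

3+2+6+2+8+3+1+2+3+5+0+5+6+3+0+7+5+3+7+3+1+8+9+2+6+3+9+0+0+3+8+4+1+6+3+3+4+1+7 = 152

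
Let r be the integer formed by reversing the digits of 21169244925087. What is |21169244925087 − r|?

Reverse of 21169244925087 is 78052944296112.
|21169244925087 − 78052944296112| = 56883699371025

56883699371025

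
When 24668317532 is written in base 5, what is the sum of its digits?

24668317532 in base 5 is 401010042130112.
Digit sum: 4+0+1+0+1+0+0+4+2+1+3+0+1+1+2 = 20.

20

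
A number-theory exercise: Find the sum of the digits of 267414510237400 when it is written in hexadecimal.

100

267414510237400 in base 16 is F3364AE3F6D8.
Digit sum: 15+3+3+6+4+10+14+3+15+6+13+8 = 100.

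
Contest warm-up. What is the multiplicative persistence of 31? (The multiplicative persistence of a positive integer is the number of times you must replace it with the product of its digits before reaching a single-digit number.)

1

31 → 3 (1 step)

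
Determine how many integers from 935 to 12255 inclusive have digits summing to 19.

The integers in [935, 12255] that have digits summing to 19: 937, 946, 955, 964, 973, 982, …, 12187, 12196.
747 qualify.

747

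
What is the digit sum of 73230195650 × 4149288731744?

73230195650 × 4149288731744 = 303853225633953485713600
Sum of its 24 digits: 94.

94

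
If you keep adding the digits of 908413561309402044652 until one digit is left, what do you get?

9+0+8+4+1+3+5+6+1+3+0+9+4+0+2+0+4+4+6+5+2 = 76
7+6 = 13
1+3 = 4
(Equivalently, 908413561309402044652 mod 9 = 4.)

4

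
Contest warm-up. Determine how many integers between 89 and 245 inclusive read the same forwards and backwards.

The integers in [89, 245] that read the same forwards and backwards: 99, 101, 111, 121, 131, 141, …, 232, 242.
16 qualify.

16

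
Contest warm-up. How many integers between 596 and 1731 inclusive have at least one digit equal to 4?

293

The integers in [596, 1731] that have at least one digit equal to 4: 604, 614, 624, 634, 640, 641, …, 1714, 1724.
293 qualify.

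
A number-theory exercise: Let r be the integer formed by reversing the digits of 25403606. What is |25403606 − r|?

35226846

Reverse of 25403606 is 60630452.
|25403606 − 60630452| = 35226846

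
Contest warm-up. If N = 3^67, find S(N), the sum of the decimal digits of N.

3^67 = 92709463147897837085761925410587
Sum of its 32 digits: 162.

162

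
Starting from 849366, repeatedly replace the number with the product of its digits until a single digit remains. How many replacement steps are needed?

2

849366 → 31104 → 0 (2 steps)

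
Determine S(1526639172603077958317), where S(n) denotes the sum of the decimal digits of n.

98

1+5+2+6+6+3+9+1+7+2+6+0+3+0+7+7+9+5+8+3+1+7 = 98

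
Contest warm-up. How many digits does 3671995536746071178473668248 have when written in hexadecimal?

3671995536746071178473668248 in base 16 is BDD674CEA34278F2A547E98, which has 23 digits.

23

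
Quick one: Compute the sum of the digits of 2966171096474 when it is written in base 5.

42

2966171096474 in base 5 is 342044204300041344.
Digit sum: 3+4+2+0+4+4+2+0+4+3+0+0+0+4+1+3+4+4 = 42.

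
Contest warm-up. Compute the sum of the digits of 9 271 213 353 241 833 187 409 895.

9+2+7+1+2+1+3+3+5+3+2+4+1+8+3+3+1+8+7+4+0+9+8+9+5 = 108

108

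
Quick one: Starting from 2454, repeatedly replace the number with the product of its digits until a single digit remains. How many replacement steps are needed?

2454 → 160 → 0 (2 steps)

2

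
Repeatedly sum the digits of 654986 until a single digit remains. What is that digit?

6+5+4+9+8+6 = 38
3+8 = 11
1+1 = 2
(Equivalently, 654986 mod 9 = 2.)

2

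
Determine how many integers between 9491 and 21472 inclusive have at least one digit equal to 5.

The integers in [9491, 21472] that have at least one digit equal to 5: 9495, 9500, 9501, 9502, 9503, 9504, …, 21459, 21465.
3979 qualify.

3979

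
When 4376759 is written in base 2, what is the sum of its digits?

4376759 in base 2 is 10000101100100010110111.
Digit sum: 1+0+0+0+0+1+0+1+1+0+0+1+0+0+0+1+0+1+1+0+1+1+1 = 11.

11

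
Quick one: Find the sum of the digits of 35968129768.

64

3+5+9+6+8+1+2+9+7+6+8 = 64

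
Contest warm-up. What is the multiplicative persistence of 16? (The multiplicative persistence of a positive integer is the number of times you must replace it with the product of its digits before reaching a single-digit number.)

1

16 → 6 (1 step)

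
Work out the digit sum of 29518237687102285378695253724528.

2+9+5+1+8+2+3+7+6+8+7+1+0+2+2+8+5+3+7+8+6+9+5+2+5+3+7+2+4+5+2+8 = 152

152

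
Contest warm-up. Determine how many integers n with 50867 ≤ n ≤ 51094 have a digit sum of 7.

2

The integers in [50867, 51094] that have a digit sum of 7: 51001, 51010.
2 qualify.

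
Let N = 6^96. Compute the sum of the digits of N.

342

6^96 = 504103876157462118901767181449118688686067677834070116931382690099920633856
Sum of its 75 digits: 342.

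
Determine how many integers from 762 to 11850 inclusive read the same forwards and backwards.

133

The integers in [762, 11850] that read the same forwards and backwards: 767, 777, 787, 797, 808, 818, …, 11711, 11811.
133 qualify.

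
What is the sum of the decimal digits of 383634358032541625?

3+8+3+6+3+4+3+5+8+0+3+2+5+4+1+6+2+5 = 71

71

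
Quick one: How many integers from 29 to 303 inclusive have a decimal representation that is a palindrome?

The integers in [29, 303] that have a decimal representation that is a palindrome: 33, 44, 55, 66, 77, 88, …, 292, 303.
28 qualify.

28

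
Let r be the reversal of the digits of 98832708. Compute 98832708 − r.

18108819

Reverse of 98832708 is 80723889.
98832708 − 80723889 = 18108819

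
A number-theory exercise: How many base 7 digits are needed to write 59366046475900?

17

59366046475900 in base 7 is 15335024655044263, which has 17 digits.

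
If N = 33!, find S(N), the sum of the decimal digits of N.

144

33! = 8683317618811886495518194401280000000
Sum of its 37 digits: 144.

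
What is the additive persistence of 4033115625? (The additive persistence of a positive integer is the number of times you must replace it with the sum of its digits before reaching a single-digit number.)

4033115625 → 30 → 3 (2 steps)

2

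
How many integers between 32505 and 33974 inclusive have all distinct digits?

208

The integers in [32505, 33974] that have all distinct digits: 32506, 32507, 32508, 32509, 32510, 32514, …, 32986, 32987.
208 qualify.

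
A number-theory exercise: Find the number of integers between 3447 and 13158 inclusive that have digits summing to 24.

432

The integers in [3447, 13158] that have digits summing to 24: 3489, 3498, 3579, 3588, 3597, 3669, …, 12984, 12993.
432 qualify.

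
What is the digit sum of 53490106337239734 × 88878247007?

53490106337239734 × 88878247007 = 4754106883471889121026976138
Sum of its 28 digits: 129.

129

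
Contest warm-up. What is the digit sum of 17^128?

17^128 = 31438508665248587260582831903168193798224918146861981871343795372991732345781536726224251645729386355831780309674298407083784970278050966323510245488971991041
Sum of its 158 digits: 739.

739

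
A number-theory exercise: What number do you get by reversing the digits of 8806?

Reversing 8806 gives 6088.

6088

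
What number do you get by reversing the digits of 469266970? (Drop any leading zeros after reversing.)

79662964

Reversing 469266970 gives 79662964.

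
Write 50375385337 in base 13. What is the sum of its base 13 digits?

50375385337 in base 13 is 499A773624.
Digit sum: 4+9+9+10+7+7+3+6+2+4 = 61.

61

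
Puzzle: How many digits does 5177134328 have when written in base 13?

9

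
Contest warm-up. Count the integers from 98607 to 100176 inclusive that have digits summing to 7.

The integers in [98607, 100176] that have digits summing to 7: 100006, 100015, 100024, 100033, 100042, 100051, …, 100141, 100150.
13 qualify.

13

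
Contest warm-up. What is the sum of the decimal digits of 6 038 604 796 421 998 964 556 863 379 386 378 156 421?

207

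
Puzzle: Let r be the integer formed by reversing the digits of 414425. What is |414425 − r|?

109989

Reverse of 414425 is 524414.
|414425 − 524414| = 109989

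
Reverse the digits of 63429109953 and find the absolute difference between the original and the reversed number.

27438917517

Reverse of 63429109953 is 35990192436.
|63429109953 − 35990192436| = 27438917517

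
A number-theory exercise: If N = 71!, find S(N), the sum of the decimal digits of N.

71! = 850478588567862317521167644239926010288584608120796235886430763388588680378079017697280000000000000000
Sum of its 102 digits: 423.

423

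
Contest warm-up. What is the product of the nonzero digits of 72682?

1344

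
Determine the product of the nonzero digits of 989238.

31104

9×8×9×2×3×8 = 31104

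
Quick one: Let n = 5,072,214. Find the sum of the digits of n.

21

5+0+7+2+2+1+4 = 21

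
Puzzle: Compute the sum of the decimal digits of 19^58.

19^58 = 147132581620420448213882032847979675383852886669516818427458744956737812041
Sum of its 75 digits: 352.

352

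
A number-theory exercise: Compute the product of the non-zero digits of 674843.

6×7×4×8×4×3 = 16128

16128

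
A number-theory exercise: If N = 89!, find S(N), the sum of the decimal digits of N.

89! = 16507955160908461081216919262453619309839666236496541854913520707833171034378509739399912570787600662729080382999756800000000000000000000
Sum of its 137 digits: 549.

549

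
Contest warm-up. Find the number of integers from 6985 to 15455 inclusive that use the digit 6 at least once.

2264

The integers in [6985, 15455] that use the digit 6 at least once: 6985, 6986, 6987, 6988, 6989, 6990, …, 15436, 15446.
2264 qualify.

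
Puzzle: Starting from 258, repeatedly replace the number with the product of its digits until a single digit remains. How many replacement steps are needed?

2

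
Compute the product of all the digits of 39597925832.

3×9×5×9×7×9×2×5×8×3×2 = 36741600

36741600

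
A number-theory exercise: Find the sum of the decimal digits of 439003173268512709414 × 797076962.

146

439003173268512709414 × 797076962 = 349919315657225720678099920268
Sum of its 30 digits: 146.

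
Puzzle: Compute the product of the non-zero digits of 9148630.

9×1×4×8×6×3 = 5184

5184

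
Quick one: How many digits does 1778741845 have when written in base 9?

1778741845 in base 9 is 4528013077, which has 10 digits.

10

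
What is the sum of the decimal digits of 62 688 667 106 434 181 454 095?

104

6+2+6+8+8+6+6+7+1+0+6+4+3+4+1+8+1+4+5+4+0+9+5 = 104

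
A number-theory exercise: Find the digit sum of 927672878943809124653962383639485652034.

9+2+7+6+7+2+8+7+8+9+4+3+8+0+9+1+2+4+6+5+3+9+6+2+3+8+3+6+3+9+4+8+5+6+5+2+0+3+4 = 196

196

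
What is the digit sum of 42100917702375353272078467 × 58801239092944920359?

222

42100917702375353272078467 × 58801239092944920359 = 2475586127849770458349008439818436173713809653
Sum of its 46 digits: 222.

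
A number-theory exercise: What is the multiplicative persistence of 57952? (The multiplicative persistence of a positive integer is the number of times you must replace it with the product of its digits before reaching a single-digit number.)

2

57952 → 3150 → 0 (2 steps)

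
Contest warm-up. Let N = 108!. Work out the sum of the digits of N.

666

108! = 1324641819451828974499891837121832599810209360673358065686551152497461815091591578895743130235002378688844343005686404521144382704205360039762937774080000000000000000000000000
Sum of its 175 digits: 666.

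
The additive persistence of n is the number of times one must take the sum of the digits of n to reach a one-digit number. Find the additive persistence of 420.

1

420 → 6 (1 step)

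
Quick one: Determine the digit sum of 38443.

22

3+8+4+4+3 = 22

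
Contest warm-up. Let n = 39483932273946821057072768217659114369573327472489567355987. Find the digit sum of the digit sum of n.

16

First digit sum: 295.
2+9+5 = 16.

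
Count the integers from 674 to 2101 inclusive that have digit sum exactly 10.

73

The integers in [674, 2101] that have digit sum exactly 10: 703, 712, 721, 730, 802, 811, …, 2071, 2080.
73 qualify.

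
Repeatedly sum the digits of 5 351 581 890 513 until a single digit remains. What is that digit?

5+3+5+1+5+8+1+8+9+0+5+1+3 = 54
5+4 = 9

9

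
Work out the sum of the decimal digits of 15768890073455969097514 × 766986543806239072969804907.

188

15768890073455969097514 × 766986543806239072969804907 = 12094526497100505115402992083323554146217438701198
Sum of its 50 digits: 188.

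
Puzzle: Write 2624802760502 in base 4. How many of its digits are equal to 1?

4

2624802760502 in base 4 is 212030202123322130312.
The digit 1 appears 4 times.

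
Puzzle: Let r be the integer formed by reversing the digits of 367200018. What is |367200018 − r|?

Reverse of 367200018 is 810002763.
|367200018 − 810002763| = 442802745

442802745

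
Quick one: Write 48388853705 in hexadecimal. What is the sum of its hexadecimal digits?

65

48388853705 in base 16 is B44334FC9.
Digit sum: 11+4+4+3+3+4+15+12+9 = 65.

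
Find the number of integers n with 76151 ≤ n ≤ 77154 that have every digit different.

269

The integers in [76151, 77154] that have every digit different: 76152, 76153, 76154, 76158, 76159, 76180, …, 76984, 76985.
269 qualify.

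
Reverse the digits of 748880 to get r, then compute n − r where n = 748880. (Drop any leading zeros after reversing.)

660033

Reverse of 748880 is 88847.
748880 − 88847 = 660033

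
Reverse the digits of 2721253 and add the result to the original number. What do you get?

6242525

Reverse of 2721253 is 3521272.
2721253 + 3521272 = 6242525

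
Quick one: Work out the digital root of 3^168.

9

The digital root of n equals n mod 9 (or 9 when 9 | n), so we need 3^168 mod 9.
3^168 ≡ 0 (mod 9), so the digital root is 9.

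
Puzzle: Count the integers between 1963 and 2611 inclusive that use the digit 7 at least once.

128

The integers in [1963, 2611] that use the digit 7 at least once: 1967, 1970, 1971, 1972, 1973, 1974, …, 2597, 2607.
128 qualify.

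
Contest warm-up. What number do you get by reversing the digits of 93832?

Reversing 93832 gives 23839.

23839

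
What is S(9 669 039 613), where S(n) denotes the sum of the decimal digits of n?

52

9+6+6+9+0+3+9+6+1+3 = 52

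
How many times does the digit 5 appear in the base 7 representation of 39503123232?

2

39503123232 in base 7 is 2565632002326.
The digit 5 appears 2 times.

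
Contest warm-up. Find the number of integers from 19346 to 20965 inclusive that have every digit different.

559

The integers in [19346, 20965] that have every digit different: 19346, 19347, 19348, 19350, 19352, 19354, …, 20964, 20965.
559 qualify.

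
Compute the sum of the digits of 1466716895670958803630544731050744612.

161

1+4+6+6+7+1+6+8+9+5+6+7+0+9+5+8+8+0+3+6+3+0+5+4+4+7+3+1+0+5+0+7+4+4+6+1+2 = 161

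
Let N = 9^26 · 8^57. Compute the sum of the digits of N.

9^26 · 8^57 = 19339021844549276758736371538741703962318185036453923256264627946791913914368
Sum of its 77 digits: 360.

360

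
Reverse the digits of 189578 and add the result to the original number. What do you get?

1065559

Reverse of 189578 is 875981.
189578 + 875981 = 1065559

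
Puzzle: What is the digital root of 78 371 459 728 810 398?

9

7+8+3+7+1+4+5+9+7+2+8+8+1+0+3+9+8 = 90
9+0 = 9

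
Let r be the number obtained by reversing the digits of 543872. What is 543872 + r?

Reverse of 543872 is 278345.
543872 + 278345 = 822217

822217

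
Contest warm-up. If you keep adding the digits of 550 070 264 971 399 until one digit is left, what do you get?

5+5+0+0+7+0+2+6+4+9+7+1+3+9+9 = 67
6+7 = 13
1+3 = 4

4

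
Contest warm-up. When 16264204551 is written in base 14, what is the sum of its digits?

49

16264204551 in base 14 is B040A8367.
Digit sum: 11+0+4+0+10+8+3+6+7 = 49.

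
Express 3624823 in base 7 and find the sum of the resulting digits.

37

3624823 in base 7 is 42544666.
Digit sum: 4+2+5+4+4+6+6+6 = 37.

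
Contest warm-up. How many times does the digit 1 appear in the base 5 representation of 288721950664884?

2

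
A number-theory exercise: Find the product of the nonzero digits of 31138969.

3×1×1×3×8×9×6×9 = 34992

34992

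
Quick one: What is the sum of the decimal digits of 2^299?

410

2^299 = 1018517988167243043134222844204689080525734196832968125318070224677190649881668353091698688
Sum of its 91 digits: 410.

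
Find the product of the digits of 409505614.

0

4×0×9×5×0×5×6×1×4 = 0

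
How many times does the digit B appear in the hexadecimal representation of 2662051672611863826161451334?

1

2662051672611863826161451334 in base 16 is 899FF5E55F1EBE35FA3C146.
The digit B appears 1 time.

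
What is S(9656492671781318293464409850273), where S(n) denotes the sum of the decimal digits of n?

149

9+6+5+6+4+9+2+6+7+1+7+8+1+3+1+8+2+9+3+4+6+4+4+0+9+8+5+0+2+7+3 = 149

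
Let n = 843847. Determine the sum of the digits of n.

34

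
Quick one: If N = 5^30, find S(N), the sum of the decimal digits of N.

91

5^30 = 931322574615478515625
Sum of its 21 digits: 91.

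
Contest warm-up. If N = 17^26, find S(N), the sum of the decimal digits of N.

163

17^26 = 98100666009922840441972689847969
Sum of its 32 digits: 163.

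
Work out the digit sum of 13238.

17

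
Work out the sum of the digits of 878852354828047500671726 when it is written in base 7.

98

878852354828047500671726 in base 7 is 16242234655615153351215641414.
Digit sum: 1+6+2+4+2+2+3+4+6+5+5+6+1+5+1+5+3+3+5+1+2+1+5+6+4+1+4+1+4 = 98.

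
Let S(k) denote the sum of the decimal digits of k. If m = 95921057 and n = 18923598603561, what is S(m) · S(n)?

S(95921057) = 9+5+9+2+1+0+5+7 = 38.
S(18923598603561) = 1+8+9+2+3+5+9+8+6+0+3+5+6+1 = 66.
38 · 66 = 2508.

2508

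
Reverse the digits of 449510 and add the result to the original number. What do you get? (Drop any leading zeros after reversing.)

465454

Reverse of 449510 is 15944.
449510 + 15944 = 465454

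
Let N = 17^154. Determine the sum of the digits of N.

17^154 = 3084138638419616771041128889068248788718084782398821996815381216310925077717325514664514353959865789440333249527181437530091732483135568414196019358970549107574791117773006523112769520045729
Sum of its 190 digits: 856.

856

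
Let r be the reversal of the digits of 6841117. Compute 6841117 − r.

-270369

Reverse of 6841117 is 7111486.
6841117 − 7111486 = -270369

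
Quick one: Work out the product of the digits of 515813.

5×1×5×8×1×3 = 600

600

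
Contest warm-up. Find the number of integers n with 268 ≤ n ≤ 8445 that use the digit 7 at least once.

2932

The integers in [268, 8445] that use the digit 7 at least once: 270, 271, 272, 273, 274, 275, …, 8427, 8437.
2932 qualify.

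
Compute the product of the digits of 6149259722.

544320

6×1×4×9×2×5×9×7×2×2 = 544320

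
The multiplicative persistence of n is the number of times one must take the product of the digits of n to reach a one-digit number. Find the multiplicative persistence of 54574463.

54574463 → 201600 → 0 (2 steps)

2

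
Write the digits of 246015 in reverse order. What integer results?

510642

Reversing 246015 gives 510642.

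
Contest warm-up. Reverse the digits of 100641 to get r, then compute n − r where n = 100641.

Reverse of 100641 is 146001.
100641 − 146001 = -45360

-45360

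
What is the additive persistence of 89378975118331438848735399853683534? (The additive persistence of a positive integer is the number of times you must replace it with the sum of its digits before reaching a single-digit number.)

89378975118331438848735399853683534 → 189 → 18 → 9 (3 steps)

3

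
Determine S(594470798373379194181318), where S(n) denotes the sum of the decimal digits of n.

5+9+4+4+7+0+7+9+8+3+7+3+3+7+9+1+9+4+1+8+1+3+1+8 = 121

121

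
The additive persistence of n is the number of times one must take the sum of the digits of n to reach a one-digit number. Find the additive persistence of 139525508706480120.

3

139525508706480120 → 66 → 12 → 3 (3 steps)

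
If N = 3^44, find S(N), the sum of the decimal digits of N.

90

3^44 = 984770902183611232881
Sum of its 21 digits: 90.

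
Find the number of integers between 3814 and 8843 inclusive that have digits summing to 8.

35

The integers in [3814, 8843] that have digits summing to 8: 4004, 4013, 4022, 4031, 4040, 4103, …, 7100, 8000.
35 qualify.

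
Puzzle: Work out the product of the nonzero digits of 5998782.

362880

5×9×9×8×7×8×2 = 362880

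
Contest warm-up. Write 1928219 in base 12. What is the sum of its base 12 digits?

1928219 in base 12 is 78BA4B.
Digit sum: 7+8+11+10+4+11 = 51.

51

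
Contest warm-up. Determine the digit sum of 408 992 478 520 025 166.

78

4+0+8+9+9+2+4+7+8+5+2+0+0+2+5+1+6+6 = 78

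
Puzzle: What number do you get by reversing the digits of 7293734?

Reversing 7293734 gives 4373927.

4373927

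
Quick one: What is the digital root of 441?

9

4+4+1 = 9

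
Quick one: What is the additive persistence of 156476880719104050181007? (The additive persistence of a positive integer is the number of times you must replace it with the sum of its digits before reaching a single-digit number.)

3

156476880719104050181007 → 89 → 17 → 8 (3 steps)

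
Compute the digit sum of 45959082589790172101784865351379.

158

4+5+9+5+9+0+8+2+5+8+9+7+9+0+1+7+2+1+0+1+7+8+4+8+6+5+3+5+1+3+7+9 = 158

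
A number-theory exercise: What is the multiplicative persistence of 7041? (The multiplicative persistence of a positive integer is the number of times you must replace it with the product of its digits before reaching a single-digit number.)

7041 → 0 (1 step)

1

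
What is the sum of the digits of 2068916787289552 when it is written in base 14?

2068916787289552 in base 14 is 286C816D099C64.
Digit sum: 2+8+6+12+8+1+6+13+0+9+9+12+6+4 = 96.

96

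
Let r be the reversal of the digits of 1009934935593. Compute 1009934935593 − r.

-2945459463408

Reverse of 1009934935593 is 3955394399001.
1009934935593 − 3955394399001 = -2945459463408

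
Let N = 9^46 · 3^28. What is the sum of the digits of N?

9^46 · 3^28 = 1797010299914431210413179829509605039731475627537851106401
Sum of its 58 digits: 234.

234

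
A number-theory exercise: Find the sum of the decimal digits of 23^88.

23^88 = 679281160055485075964274644080794539940156517118780106411116682133247930463173616890093368505350035783450535845454630081
Sum of its 120 digits: 499.

499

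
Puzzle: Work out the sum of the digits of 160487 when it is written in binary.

11

160487 in base 2 is 100111001011100111.
Digit sum: 1+0+0+1+1+1+0+0+1+0+1+1+1+0+0+1+1+1 = 11.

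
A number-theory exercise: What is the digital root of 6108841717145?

8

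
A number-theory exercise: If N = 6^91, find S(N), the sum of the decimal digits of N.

6^91 = 64828173374159223109795162223394893092344094371665395695908267759763456
Sum of its 71 digits: 342.

342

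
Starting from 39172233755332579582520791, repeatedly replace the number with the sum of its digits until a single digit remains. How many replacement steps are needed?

39172233755332579582520791 → 115 → 7 (2 steps)

2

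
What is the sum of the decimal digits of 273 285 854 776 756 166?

2+7+3+2+8+5+8+5+4+7+7+6+7+5+6+1+6+6 = 95

95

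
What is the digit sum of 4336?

4+3+3+6 = 16

16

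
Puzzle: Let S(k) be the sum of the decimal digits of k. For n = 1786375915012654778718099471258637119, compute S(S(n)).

9

First digit sum: 180.
1+8+0 = 9.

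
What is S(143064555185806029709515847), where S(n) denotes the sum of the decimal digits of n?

1+4+3+0+6+4+5+5+5+1+8+5+8+0+6+0+2+9+7+0+9+5+1+5+8+4+7 = 118

118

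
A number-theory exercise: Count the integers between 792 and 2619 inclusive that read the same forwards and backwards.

The integers in [792, 2619] that read the same forwards and backwards: 797, 808, 818, 828, 838, 848, …, 2442, 2552.
37 qualify.

37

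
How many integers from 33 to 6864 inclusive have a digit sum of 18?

479

The integers in [33, 6864] that have a digit sum of 18: 99, 189, 198, 279, 288, 297, …, 6831, 6840.
479 qualify.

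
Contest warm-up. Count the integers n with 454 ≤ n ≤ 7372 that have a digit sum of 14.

451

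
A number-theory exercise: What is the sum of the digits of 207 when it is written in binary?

207 in base 2 is 11001111.
Digit sum: 1+1+0+0+1+1+1+1 = 6.

6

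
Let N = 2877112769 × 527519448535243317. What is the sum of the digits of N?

2877112769 × 527519448535243317 = 1517732941276586893862614773
Sum of its 28 digits: 138.

138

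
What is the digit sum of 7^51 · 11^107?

716

7^51 · 11^107 = 33807834418420802353515701487605384916589741768784753755742124392147971307367745099517555992709850582077607573652100744732562997226178448907608471936224053
Sum of its 155 digits: 716.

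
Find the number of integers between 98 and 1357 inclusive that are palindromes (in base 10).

95

The integers in [98, 1357] that are palindromes (in base 10): 99, 101, 111, 121, 131, 141, …, 1221, 1331.
95 qualify.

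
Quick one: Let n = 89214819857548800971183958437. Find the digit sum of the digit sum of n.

First digit sum: 152.
1+5+2 = 8.

8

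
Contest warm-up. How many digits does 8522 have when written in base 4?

7

8522 in base 4 is 2011022, which has 7 digits.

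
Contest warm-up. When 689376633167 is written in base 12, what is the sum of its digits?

689376633167 in base 12 is B1732A0AA3B.
Digit sum: 11+1+7+3+2+10+0+10+10+3+11 = 68.

68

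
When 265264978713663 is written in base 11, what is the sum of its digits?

73

265264978713663 in base 11 is 77581278049465.
Digit sum: 7+7+5+8+1+2+7+8+0+4+9+4+6+5 = 73.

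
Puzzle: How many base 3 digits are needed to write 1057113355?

1057113355 in base 3 is 2201200010220220111, which has 19 digits.

19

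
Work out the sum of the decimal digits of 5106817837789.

5+1+0+6+8+1+7+8+3+7+7+8+9 = 70

70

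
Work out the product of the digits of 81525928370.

8×1×5×2×5×9×2×8×3×7×0 = 0

0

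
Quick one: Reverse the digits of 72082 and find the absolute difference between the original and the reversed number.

44055

Reverse of 72082 is 28027.
|72082 − 28027| = 44055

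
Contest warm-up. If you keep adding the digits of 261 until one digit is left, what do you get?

9

2+6+1 = 9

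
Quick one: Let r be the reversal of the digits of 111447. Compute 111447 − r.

-632664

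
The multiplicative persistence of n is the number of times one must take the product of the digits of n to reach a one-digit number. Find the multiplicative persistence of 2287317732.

2287317732 → 197568 → 15120 → 0 (3 steps)

3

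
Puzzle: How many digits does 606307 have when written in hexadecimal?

606307 in base 16 is 94063, which has 5 digits.

5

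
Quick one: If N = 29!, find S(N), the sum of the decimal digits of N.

29! = 8841761993739701954543616000000
Sum of its 31 digits: 126.

126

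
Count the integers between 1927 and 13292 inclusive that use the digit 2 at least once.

The integers in [1927, 13292] that use the digit 2 at least once: 1927, 1928, 1929, 1932, 1942, 1952, …, 13291, 13292.
4580 qualify.

4580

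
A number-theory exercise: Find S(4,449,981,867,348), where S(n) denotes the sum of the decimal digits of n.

75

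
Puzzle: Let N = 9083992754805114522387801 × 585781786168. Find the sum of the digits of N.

9083992754805114522387801 × 585781786168 = 5321237501446910849666122294153736568
Sum of its 37 digits: 156.

156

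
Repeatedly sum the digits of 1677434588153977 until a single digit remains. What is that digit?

4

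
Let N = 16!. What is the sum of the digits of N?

63

16! = 20922789888000
Sum of its 14 digits: 63.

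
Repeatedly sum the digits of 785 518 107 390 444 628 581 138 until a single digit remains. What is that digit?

7+8+5+5+1+8+1+0+7+3+9+0+4+4+4+6+2+8+5+8+1+1+3+8 = 108
1+0+8 = 9

9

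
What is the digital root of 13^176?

7

The digital root of n equals n mod 9 (or 9 when 9 | n), so we need 13^176 mod 9.
13^176 ≡ 7 (mod 9), so the digital root is 7.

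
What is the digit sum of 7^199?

7^199 = 1494548327330622453574128515973830522831312650024319094278591440576446538203466035967768944987052007184723606893220902024866168620526227312592964895334259504948208017143
Sum of its 169 digits: 718.

718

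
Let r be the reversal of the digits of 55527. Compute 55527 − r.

-17028

Reverse of 55527 is 72555.
55527 − 72555 = -17028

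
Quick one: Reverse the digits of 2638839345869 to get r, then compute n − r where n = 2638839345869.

Reverse of 2638839345869 is 9685439388362.
2638839345869 − 9685439388362 = -7046600042493

-7046600042493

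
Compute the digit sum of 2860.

2+8+6+0 = 16

16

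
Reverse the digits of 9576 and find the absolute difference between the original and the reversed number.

Reverse of 9576 is 6759.
|9576 − 6759| = 2817

2817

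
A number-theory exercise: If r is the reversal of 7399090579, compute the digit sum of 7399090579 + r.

Reversal of 7399090579 is 9750909937; 7399090579 + 9750909937 = 17150000516.
Digit sum of 17150000516: 1+7+1+5+0+0+0+0+5+1+6 = 26.

26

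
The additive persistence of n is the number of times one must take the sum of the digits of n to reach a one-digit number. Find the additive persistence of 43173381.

2

43173381 → 30 → 3 (2 steps)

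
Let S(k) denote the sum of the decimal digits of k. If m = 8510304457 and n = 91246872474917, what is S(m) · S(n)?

S(8510304457) = 8+5+1+0+3+0+4+4+5+7 = 37.
S(91246872474917) = 9+1+2+4+6+8+7+2+4+7+4+9+1+7 = 71.
37 · 71 = 2627.

2627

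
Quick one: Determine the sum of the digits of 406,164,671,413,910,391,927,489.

105

4+0+6+1+6+4+6+7+1+4+1+3+9+1+0+3+9+1+9+2+7+4+8+9 = 105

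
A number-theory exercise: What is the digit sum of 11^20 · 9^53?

11^20 · 9^53 = 252759043631934837784098790295129314499187612800144941016797681179845529
Sum of its 72 digits: 342.

342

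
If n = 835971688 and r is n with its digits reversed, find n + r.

Reverse of 835971688 is 886179538.
835971688 + 886179538 = 1722151226

1722151226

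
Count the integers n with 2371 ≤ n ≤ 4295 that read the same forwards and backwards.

19

The integers in [2371, 4295] that read the same forwards and backwards: 2442, 2552, 2662, 2772, 2882, 2992, …, 4114, 4224.
19 qualify.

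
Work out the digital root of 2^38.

4

The digital root of n equals n mod 9 (or 9 when 9 | n), so we need 2^38 mod 9.
2^38 ≡ 4 (mod 9), so the digital root is 4.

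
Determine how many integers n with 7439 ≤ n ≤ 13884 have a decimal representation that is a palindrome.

65

The integers in [7439, 13884] that have a decimal representation that is a palindrome: 7447, 7557, 7667, 7777, 7887, 7997, …, 13731, 13831.
65 qualify.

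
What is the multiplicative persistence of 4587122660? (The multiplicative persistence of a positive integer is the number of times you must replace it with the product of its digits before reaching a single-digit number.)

1

4587122660 → 0 (1 step)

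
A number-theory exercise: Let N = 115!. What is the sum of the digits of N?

648

115! = 292509369349301569068815180481773552003419272043053514672100535242441942363589054622883930786268803187059211939585703515345785120071002251720730101703194015956992000000000000000000000000000
Sum of its 189 digits: 648.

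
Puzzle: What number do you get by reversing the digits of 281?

Reversing 281 gives 182.

182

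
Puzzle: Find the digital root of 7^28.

7

The digital root of n equals n mod 9 (or 9 when 9 | n), so we need 7^28 mod 9.
7^28 ≡ 7 (mod 9), so the digital root is 7.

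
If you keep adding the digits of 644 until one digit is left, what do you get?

6+4+4 = 14
1+4 = 5
(Equivalently, 644 mod 9 = 5.)

5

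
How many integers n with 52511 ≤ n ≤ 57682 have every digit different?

The integers in [52511, 57682] that have every digit different: 52601, 52603, 52604, 52607, 52608, 52609, …, 57681, 57682.
1419 qualify.

1419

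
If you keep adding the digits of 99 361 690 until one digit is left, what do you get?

7

9+9+3+6+1+6+9+0 = 43
4+3 = 7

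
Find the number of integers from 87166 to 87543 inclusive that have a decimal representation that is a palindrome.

The integers in [87166, 87543] that have a decimal representation that is a palindrome: 87178, 87278, 87378, 87478.
4 qualify.

4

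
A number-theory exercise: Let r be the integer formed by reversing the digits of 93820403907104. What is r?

40170930402839

Reversing 93820403907104 gives 40170930402839.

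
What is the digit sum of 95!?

585

95! = 10329978488239059262599702099394727095397746340117372869212250571234293987594703124871765375385424468563282236864226607350415360000000000000000000000
Sum of its 149 digits: 585.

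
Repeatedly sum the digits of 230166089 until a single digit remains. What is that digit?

2+3+0+1+6+6+0+8+9 = 35
3+5 = 8
(Equivalently, 230166089 mod 9 = 8.)

8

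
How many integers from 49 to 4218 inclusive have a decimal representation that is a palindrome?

The integers in [49, 4218] that have a decimal representation that is a palindrome: 55, 66, 77, 88, 99, 101, …, 4004, 4114.
127 qualify.

127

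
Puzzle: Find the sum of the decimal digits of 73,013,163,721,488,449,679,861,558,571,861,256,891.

7+3+0+1+3+1+6+3+7+2+1+4+8+8+4+4+9+6+7+9+8+6+1+5+5+8+5+7+1+8+6+1+2+5+6+8+9+1 = 185

185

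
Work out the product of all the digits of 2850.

0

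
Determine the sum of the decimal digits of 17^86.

460

17^86 = 6585780298034564387330191111341883158675687451132939289318069116379730073913275122082286093482320162819169
Sum of its 106 digits: 460.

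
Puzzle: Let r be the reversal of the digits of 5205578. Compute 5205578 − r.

Reverse of 5205578 is 8755025.
5205578 − 8755025 = -3549447

-3549447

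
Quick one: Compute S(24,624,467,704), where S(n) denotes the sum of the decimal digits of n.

46

2+4+6+2+4+4+6+7+7+0+4 = 46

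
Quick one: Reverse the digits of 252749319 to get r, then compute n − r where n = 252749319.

-661197933

Reverse of 252749319 is 913947252.
252749319 − 913947252 = -661197933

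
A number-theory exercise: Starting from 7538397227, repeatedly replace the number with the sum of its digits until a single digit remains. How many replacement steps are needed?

7538397227 → 53 → 8 (2 steps)

2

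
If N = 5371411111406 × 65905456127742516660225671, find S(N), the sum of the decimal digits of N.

151

5371411111406 × 65905456127742516660225671 = 354005299346836804523702242740882103426
Sum of its 39 digits: 151.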